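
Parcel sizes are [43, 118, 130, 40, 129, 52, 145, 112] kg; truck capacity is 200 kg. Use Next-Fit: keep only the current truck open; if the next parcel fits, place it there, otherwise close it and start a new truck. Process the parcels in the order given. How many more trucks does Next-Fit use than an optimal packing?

Next-Fit: [43,118] [130,40] [129,52] [145] [112] → 5 trucks.
5 parcels exceed 100 kg (half the capacity), and no two of those can share a truck, so at least 5 trucks are needed.
So 5 is already optimal.

0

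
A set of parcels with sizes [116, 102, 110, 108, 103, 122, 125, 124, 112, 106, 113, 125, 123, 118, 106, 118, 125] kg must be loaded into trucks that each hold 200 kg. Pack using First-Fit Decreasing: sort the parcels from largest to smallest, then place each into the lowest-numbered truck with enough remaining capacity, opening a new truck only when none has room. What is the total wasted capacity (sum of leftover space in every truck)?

1444

Sorted descending: 125, 125, 125, 124, 123, 122, 118, 118, 116, 113, 112, 110, 108, 106, 106, 103, 102.
125 kg → truck 1 (remaining 75 kg)
125 kg → truck 2 (remaining 75 kg)
125 kg → truck 3 (remaining 75 kg)
124 kg → truck 4 (remaining 76 kg)
123 kg → truck 5 (remaining 77 kg)
122 kg → truck 6 (remaining 78 kg)
118 kg → truck 7 (remaining 82 kg)
118 kg → truck 8 (remaining 82 kg)
116 kg → truck 9 (remaining 84 kg)
113 kg → truck 10 (remaining 87 kg)
112 kg → truck 11 (remaining 88 kg)
110 kg → truck 12 (remaining 90 kg)
108 kg → truck 13 (remaining 92 kg)
106 kg → truck 14 (remaining 94 kg)
106 kg → truck 15 (remaining 94 kg)
103 kg → truck 16 (remaining 97 kg)
102 kg → truck 17 (remaining 98 kg)
17 trucks × 200 kg = 3400 kg; used 1956 kg; unused 1444 kg.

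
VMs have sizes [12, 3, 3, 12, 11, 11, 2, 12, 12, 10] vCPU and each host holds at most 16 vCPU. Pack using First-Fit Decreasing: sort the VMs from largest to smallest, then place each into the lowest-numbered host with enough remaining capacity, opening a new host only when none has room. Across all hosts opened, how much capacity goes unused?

Sorted descending: 12, 12, 12, 12, 11, 11, 10, 3, 3, 2.
12 vCPU → host 1 (remaining 4 vCPU)
12 vCPU → host 2 (remaining 4 vCPU)
12 vCPU → host 3 (remaining 4 vCPU)
12 vCPU → host 4 (remaining 4 vCPU)
11 vCPU → host 5 (remaining 5 vCPU)
11 vCPU → host 6 (remaining 5 vCPU)
10 vCPU → host 7 (remaining 6 vCPU)
3 vCPU → host 1 (remaining 1 vCPU)
3 vCPU → host 2 (remaining 1 vCPU)
2 vCPU → host 3 (remaining 2 vCPU)
7 hosts × 16 vCPU = 112 vCPU; used 88 vCPU; unused 24 vCPU.

24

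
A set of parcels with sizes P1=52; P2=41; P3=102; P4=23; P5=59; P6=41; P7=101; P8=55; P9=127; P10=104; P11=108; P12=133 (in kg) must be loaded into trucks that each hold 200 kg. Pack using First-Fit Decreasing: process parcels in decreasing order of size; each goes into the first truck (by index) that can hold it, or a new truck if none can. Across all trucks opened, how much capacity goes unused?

254

Sorted descending: 133, 127, 108, 104, 102, 101, 59, 55, 52, 41, 41, 23.
truck 1: place 133 kg, 67 kg left
truck 2: place 127 kg, 73 kg left
truck 3: place 108 kg, 92 kg left
truck 4: place 104 kg, 96 kg left
truck 5: place 102 kg, 98 kg left
truck 6: place 101 kg, 99 kg left
truck 1: place 59 kg, 8 kg left
truck 2: place 55 kg, 18 kg left
truck 3: place 52 kg, 40 kg left
truck 4: place 41 kg, 55 kg left
truck 4: place 41 kg, 14 kg left
truck 3: place 23 kg, 17 kg left
6 trucks × 200 kg = 1200 kg; used 946 kg; unused 254 kg.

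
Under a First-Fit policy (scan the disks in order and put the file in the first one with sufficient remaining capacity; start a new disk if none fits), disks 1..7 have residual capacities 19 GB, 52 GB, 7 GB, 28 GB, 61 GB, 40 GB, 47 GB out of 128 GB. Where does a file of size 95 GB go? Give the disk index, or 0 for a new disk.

0

No disk has ≥ 95 GB free, so a new disk is opened.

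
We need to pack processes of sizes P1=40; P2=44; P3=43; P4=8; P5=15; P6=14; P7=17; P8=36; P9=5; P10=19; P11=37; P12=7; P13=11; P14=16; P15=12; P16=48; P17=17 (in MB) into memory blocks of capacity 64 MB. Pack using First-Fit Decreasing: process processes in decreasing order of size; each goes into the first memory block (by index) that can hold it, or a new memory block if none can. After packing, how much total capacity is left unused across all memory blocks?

59

Sorted descending: 48, 44, 43, 40, 37, 36, 19, 17, 17, 16, 15, 14, 12, 11, 8, 7, 5.
48 MB → memory block 1 (remaining 16 MB)
44 MB → memory block 2 (remaining 20 MB)
43 MB → memory block 3 (remaining 21 MB)
40 MB → memory block 4 (remaining 24 MB)
37 MB → memory block 5 (remaining 27 MB)
36 MB → memory block 6 (remaining 28 MB)
19 MB → memory block 2 (remaining 1 MB)
17 MB → memory block 3 (remaining 4 MB)
17 MB → memory block 4 (remaining 7 MB)
16 MB → memory block 1 (remaining 0 MB)
15 MB → memory block 5 (remaining 12 MB)
14 MB → memory block 6 (remaining 14 MB)
12 MB → memory block 5 (remaining 0 MB)
11 MB → memory block 6 (remaining 3 MB)
8 MB → memory block 7 (remaining 56 MB)
7 MB → memory block 4 (remaining 0 MB)
5 MB → memory block 7 (remaining 51 MB)
7 memory blocks × 64 MB = 448 MB; used 389 MB; unused 59 MB.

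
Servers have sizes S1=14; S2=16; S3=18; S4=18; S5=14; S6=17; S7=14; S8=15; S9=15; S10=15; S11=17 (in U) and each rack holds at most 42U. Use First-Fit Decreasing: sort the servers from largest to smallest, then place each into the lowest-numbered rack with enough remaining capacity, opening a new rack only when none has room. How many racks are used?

Sorted descending: 18, 18, 17, 17, 16, 15, 15, 15, 14, 14, 14.
18U → rack 1 (remaining 24U)
18U → rack 1 (remaining 6U)
17U → rack 2 (remaining 25U)
17U → rack 2 (remaining 8U)
16U → rack 3 (remaining 26U)
15U → rack 3 (remaining 11U)
15U → rack 4 (remaining 27U)
15U → rack 4 (remaining 12U)
14U → rack 5 (remaining 28U)
14U → rack 5 (remaining 14U)
14U → rack 5 (remaining 0U)

5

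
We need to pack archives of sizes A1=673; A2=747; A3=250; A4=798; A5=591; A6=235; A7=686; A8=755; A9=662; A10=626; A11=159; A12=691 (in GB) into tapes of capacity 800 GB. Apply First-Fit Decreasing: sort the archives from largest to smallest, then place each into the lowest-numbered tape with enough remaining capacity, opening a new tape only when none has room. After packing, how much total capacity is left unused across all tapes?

1127

Sorted descending: 798, 755, 747, 691, 686, 673, 662, 626, 591, 250, 235, 159.
798 GB → tape 1 (remaining 2 GB)
755 GB → tape 2 (remaining 45 GB)
747 GB → tape 3 (remaining 53 GB)
691 GB → tape 4 (remaining 109 GB)
686 GB → tape 5 (remaining 114 GB)
673 GB → tape 6 (remaining 127 GB)
662 GB → tape 7 (remaining 138 GB)
626 GB → tape 8 (remaining 174 GB)
591 GB → tape 9 (remaining 209 GB)
250 GB → tape 10 (remaining 550 GB)
235 GB → tape 10 (remaining 315 GB)
159 GB → tape 8 (remaining 15 GB)
10 tapes × 800 GB = 8000 GB; used 6873 GB; unused 1127 GB.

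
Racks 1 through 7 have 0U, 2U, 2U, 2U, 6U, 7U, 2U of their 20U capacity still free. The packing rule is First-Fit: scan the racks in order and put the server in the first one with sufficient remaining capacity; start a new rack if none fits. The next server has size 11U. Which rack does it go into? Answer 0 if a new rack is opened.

No rack has ≥ 11U free, so a new rack is opened.

0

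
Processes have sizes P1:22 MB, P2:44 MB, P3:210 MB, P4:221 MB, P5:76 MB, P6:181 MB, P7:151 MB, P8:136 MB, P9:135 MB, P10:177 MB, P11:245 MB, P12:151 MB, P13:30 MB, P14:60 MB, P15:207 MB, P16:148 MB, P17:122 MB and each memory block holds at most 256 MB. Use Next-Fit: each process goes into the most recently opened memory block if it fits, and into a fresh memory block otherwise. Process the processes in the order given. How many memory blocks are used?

14 memory blocks

memory block 1: place P1 (22 MB), 234 MB left
memory block 1: place P2 (44 MB), 190 MB left
memory block 2: place P3 (210 MB), 46 MB left
memory block 3: place P4 (221 MB), 35 MB left
memory block 4: place P5 (76 MB), 180 MB left
memory block 5: place P6 (181 MB), 75 MB left
memory block 6: place P7 (151 MB), 105 MB left
memory block 7: place P8 (136 MB), 120 MB left
memory block 8: place P9 (135 MB), 121 MB left
memory block 9: place P10 (177 MB), 79 MB left
memory block 10: place P11 (245 MB), 11 MB left
memory block 11: place P12 (151 MB), 105 MB left
memory block 11: place P13 (30 MB), 75 MB left
memory block 11: place P14 (60 MB), 15 MB left
memory block 12: place P15 (207 MB), 49 MB left
memory block 13: place P16 (148 MB), 108 MB left
memory block 14: place P17 (122 MB), 134 MB left
Final memory blocks: [22,44] [210] [221] [76] [181] [151] [136] [135] [177] [245] [151,30,60] [207] [148] [122].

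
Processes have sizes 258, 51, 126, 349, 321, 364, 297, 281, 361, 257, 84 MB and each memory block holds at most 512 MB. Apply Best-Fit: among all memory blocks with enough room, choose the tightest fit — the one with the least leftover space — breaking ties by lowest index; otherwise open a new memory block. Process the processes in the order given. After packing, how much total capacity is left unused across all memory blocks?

258 MB → memory block 1 (remaining 254 MB)
51 MB → memory block 1 (remaining 203 MB)
126 MB → memory block 1 (remaining 77 MB)
349 MB → memory block 2 (remaining 163 MB)
321 MB → memory block 3 (remaining 191 MB)
364 MB → memory block 4 (remaining 148 MB)
297 MB → memory block 5 (remaining 215 MB)
281 MB → memory block 6 (remaining 231 MB)
361 MB → memory block 7 (remaining 151 MB)
257 MB → memory block 8 (remaining 255 MB)
84 MB → memory block 4 (remaining 64 MB)
8 memory blocks × 512 MB = 4096 MB; used 2749 MB; unused 1347 MB.

1347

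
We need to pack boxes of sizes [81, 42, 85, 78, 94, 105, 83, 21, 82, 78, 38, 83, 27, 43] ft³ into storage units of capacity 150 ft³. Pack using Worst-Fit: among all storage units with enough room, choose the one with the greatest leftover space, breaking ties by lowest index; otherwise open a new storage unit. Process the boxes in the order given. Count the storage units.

9

81 ft³ → storage unit 1 (remaining 69 ft³)
42 ft³ → storage unit 1 (remaining 27 ft³)
85 ft³ → storage unit 2 (remaining 65 ft³)
78 ft³ → storage unit 3 (remaining 72 ft³)
94 ft³ → storage unit 4 (remaining 56 ft³)
105 ft³ → storage unit 5 (remaining 45 ft³)
83 ft³ → storage unit 6 (remaining 67 ft³)
21 ft³ → storage unit 3 (remaining 51 ft³)
82 ft³ → storage unit 7 (remaining 68 ft³)
78 ft³ → storage unit 8 (remaining 72 ft³)
38 ft³ → storage unit 8 (remaining 34 ft³)
83 ft³ → storage unit 9 (remaining 67 ft³)
27 ft³ → storage unit 7 (remaining 41 ft³)
43 ft³ → storage unit 6 (remaining 24 ft³)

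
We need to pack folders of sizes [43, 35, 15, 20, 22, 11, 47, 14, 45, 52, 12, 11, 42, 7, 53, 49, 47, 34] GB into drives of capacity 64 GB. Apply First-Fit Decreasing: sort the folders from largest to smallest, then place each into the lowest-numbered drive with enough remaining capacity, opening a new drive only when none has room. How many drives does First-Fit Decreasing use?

Sorted descending: 53, 52, 49, 47, 47, 45, 43, 42, 35, 34, 22, 20, 15, 14, 12, 11, 11, 7.
53 GB → drive 1 (remaining 11 GB)
52 GB → drive 2 (remaining 12 GB)
49 GB → drive 3 (remaining 15 GB)
47 GB → drive 4 (remaining 17 GB)
47 GB → drive 5 (remaining 17 GB)
45 GB → drive 6 (remaining 19 GB)
43 GB → drive 7 (remaining 21 GB)
42 GB → drive 8 (remaining 22 GB)
35 GB → drive 9 (remaining 29 GB)
34 GB → drive 10 (remaining 30 GB)
22 GB → drive 8 (remaining 0 GB)
20 GB → drive 7 (remaining 1 GB)
15 GB → drive 3 (remaining 0 GB)
14 GB → drive 4 (remaining 3 GB)
12 GB → drive 2 (remaining 0 GB)
11 GB → drive 1 (remaining 0 GB)
11 GB → drive 5 (remaining 6 GB)
7 GB → drive 6 (remaining 12 GB)

10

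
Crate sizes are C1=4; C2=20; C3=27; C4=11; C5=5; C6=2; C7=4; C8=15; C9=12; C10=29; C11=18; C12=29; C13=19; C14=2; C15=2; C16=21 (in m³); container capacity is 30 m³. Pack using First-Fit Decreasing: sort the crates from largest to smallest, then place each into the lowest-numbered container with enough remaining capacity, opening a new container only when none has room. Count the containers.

8 containers

Sorted descending: 29, 29, 27, 21, 20, 19, 18, 15, 12, 11, 5, 4, 4, 2, 2, 2.
29 m³ → container 1 (remaining 1 m³)
29 m³ → container 2 (remaining 1 m³)
27 m³ → container 3 (remaining 3 m³)
21 m³ → container 4 (remaining 9 m³)
20 m³ → container 5 (remaining 10 m³)
19 m³ → container 6 (remaining 11 m³)
18 m³ → container 7 (remaining 12 m³)
15 m³ → container 8 (remaining 15 m³)
12 m³ → container 7 (remaining 0 m³)
11 m³ → container 6 (remaining 0 m³)
5 m³ → container 4 (remaining 4 m³)
4 m³ → container 4 (remaining 0 m³)
4 m³ → container 5 (remaining 6 m³)
2 m³ → container 3 (remaining 1 m³)
2 m³ → container 5 (remaining 4 m³)
2 m³ → container 5 (remaining 2 m³)
Final containers: [29] [29] [27,2] [21,5,4] [20,4,2,2] [19,11] [18,12] [15].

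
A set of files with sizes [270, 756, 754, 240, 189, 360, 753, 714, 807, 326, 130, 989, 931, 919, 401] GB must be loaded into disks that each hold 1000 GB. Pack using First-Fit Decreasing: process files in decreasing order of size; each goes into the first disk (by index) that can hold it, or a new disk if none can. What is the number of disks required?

Sorted descending: 989, 931, 919, 807, 756, 754, 753, 714, 401, 360, 326, 270, 240, 189, 130.
989 GB → disk 1 (remaining 11 GB)
931 GB → disk 2 (remaining 69 GB)
919 GB → disk 3 (remaining 81 GB)
807 GB → disk 4 (remaining 193 GB)
756 GB → disk 5 (remaining 244 GB)
754 GB → disk 6 (remaining 246 GB)
753 GB → disk 7 (remaining 247 GB)
714 GB → disk 8 (remaining 286 GB)
401 GB → disk 9 (remaining 599 GB)
360 GB → disk 9 (remaining 239 GB)
326 GB → disk 10 (remaining 674 GB)
270 GB → disk 8 (remaining 16 GB)
240 GB → disk 5 (remaining 4 GB)
189 GB → disk 4 (remaining 4 GB)
130 GB → disk 6 (remaining 116 GB)
Final disks: [989] [931] [919] [807,189] [756,240] [754,130] [753] [714,270] [401,360] [326].

10 disks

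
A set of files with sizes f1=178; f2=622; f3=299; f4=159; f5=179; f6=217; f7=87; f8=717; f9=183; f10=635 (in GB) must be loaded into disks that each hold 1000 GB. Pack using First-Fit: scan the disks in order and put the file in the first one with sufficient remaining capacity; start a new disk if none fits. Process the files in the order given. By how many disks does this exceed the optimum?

0

First-Fit: [178,622,159] [299,179,217,87,183] [717] [635] → 4 disks.
Total size 3276 GB; any packing needs at least ⌈3276/1000⌉ = 4 disks.
So 4 is already optimal.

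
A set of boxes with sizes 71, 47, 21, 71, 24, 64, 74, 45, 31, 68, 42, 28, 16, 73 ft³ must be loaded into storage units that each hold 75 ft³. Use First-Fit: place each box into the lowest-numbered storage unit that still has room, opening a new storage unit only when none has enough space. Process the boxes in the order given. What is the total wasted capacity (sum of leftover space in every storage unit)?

75

storage unit 1: place 71 ft³, 4 ft³ left
storage unit 2: place 47 ft³, 28 ft³ left
storage unit 2: place 21 ft³, 7 ft³ left
storage unit 3: place 71 ft³, 4 ft³ left
storage unit 4: place 24 ft³, 51 ft³ left
storage unit 5: place 64 ft³, 11 ft³ left
storage unit 6: place 74 ft³, 1 ft³ left
storage unit 4: place 45 ft³, 6 ft³ left
storage unit 7: place 31 ft³, 44 ft³ left
storage unit 8: place 68 ft³, 7 ft³ left
storage unit 7: place 42 ft³, 2 ft³ left
storage unit 9: place 28 ft³, 47 ft³ left
storage unit 9: place 16 ft³, 31 ft³ left
storage unit 10: place 73 ft³, 2 ft³ left
10 storage units × 75 ft³ = 750 ft³; used 675 ft³; unused 75 ft³.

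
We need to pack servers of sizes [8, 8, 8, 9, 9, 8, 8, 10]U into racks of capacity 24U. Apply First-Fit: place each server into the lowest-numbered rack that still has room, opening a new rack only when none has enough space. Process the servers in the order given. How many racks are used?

4

rack 1: place 8U, 16U left
rack 1: place 8U, 8U left
rack 1: place 8U, 0U left
rack 2: place 9U, 15U left
rack 2: place 9U, 6U left
rack 3: place 8U, 16U left
rack 3: place 8U, 8U left
rack 4: place 10U, 14U left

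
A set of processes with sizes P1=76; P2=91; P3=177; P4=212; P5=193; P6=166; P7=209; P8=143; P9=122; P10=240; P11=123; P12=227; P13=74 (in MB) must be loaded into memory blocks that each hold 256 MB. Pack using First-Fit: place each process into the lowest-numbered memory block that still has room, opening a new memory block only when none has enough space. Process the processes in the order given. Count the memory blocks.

P1 (76 MB) → memory block 1 (remaining 180 MB)
P2 (91 MB) → memory block 1 (remaining 89 MB)
P3 (177 MB) → memory block 2 (remaining 79 MB)
P4 (212 MB) → memory block 3 (remaining 44 MB)
P5 (193 MB) → memory block 4 (remaining 63 MB)
P6 (166 MB) → memory block 5 (remaining 90 MB)
P7 (209 MB) → memory block 6 (remaining 47 MB)
P8 (143 MB) → memory block 7 (remaining 113 MB)
P9 (122 MB) → memory block 8 (remaining 134 MB)
P10 (240 MB) → memory block 9 (remaining 16 MB)
P11 (123 MB) → memory block 8 (remaining 11 MB)
P12 (227 MB) → memory block 10 (remaining 29 MB)
P13 (74 MB) → memory block 1 (remaining 15 MB)
Final memory blocks: [76,91,74] [177] [212] [193] [166] [209] [143] [122,123] [240] [227].

10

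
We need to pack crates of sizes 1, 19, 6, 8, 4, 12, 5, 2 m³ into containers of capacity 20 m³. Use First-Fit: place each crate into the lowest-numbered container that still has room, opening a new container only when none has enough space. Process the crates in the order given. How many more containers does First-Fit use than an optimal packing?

First-Fit: [1,19] [6,8,4,2] [12,5] → 3 containers.
Total size 57 m³; any packing needs at least ⌈57/20⌉ = 3 containers.
So 3 is already optimal.

0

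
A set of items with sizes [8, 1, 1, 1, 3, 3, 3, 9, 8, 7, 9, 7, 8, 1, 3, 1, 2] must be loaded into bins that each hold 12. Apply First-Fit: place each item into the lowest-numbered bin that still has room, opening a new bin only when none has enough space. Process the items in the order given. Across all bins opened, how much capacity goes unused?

21

bin 1: place 8, 4 left
bin 1: place 1, 3 left
bin 1: place 1, 2 left
bin 1: place 1, 1 left
bin 2: place 3, 9 left
bin 2: place 3, 6 left
bin 2: place 3, 3 left
bin 3: place 9, 3 left
bin 4: place 8, 4 left
bin 5: place 7, 5 left
bin 6: place 9, 3 left
bin 7: place 7, 5 left
bin 8: place 8, 4 left
bin 1: place 1, 0 left
bin 2: place 3, 0 left
bin 3: place 1, 2 left
bin 3: place 2, 0 left
8 bins × 12 = 96; used 75; unused 21.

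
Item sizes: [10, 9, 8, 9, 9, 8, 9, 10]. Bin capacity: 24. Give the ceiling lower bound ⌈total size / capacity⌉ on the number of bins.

3

Total size = 10 + 9 + 8 + 9 + 9 + 8 + 9 + 10 = 72.
⌈72 / 24⌉ = 3.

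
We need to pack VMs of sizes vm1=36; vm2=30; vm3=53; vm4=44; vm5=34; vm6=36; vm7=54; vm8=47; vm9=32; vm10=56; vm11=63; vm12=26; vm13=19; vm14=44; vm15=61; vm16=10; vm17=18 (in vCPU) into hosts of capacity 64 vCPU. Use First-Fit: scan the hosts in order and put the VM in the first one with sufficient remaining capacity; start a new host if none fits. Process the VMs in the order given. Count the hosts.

12

Put vm1 (36 vCPU) in host 1; 28 vCPU remain.
Put vm2 (30 vCPU) in host 2; 34 vCPU remain.
Put vm3 (53 vCPU) in host 3; 11 vCPU remain.
Put vm4 (44 vCPU) in host 4; 20 vCPU remain.
Put vm5 (34 vCPU) in host 2; 0 vCPU remain.
Put vm6 (36 vCPU) in host 5; 28 vCPU remain.
Put vm7 (54 vCPU) in host 6; 10 vCPU remain.
Put vm8 (47 vCPU) in host 7; 17 vCPU remain.
Put vm9 (32 vCPU) in host 8; 32 vCPU remain.
Put vm10 (56 vCPU) in host 9; 8 vCPU remain.
Put vm11 (63 vCPU) in host 10; 1 vCPU remain.
Put vm12 (26 vCPU) in host 1; 2 vCPU remain.
Put vm13 (19 vCPU) in host 4; 1 vCPU remain.
Put vm14 (44 vCPU) in host 11; 20 vCPU remain.
Put vm15 (61 vCPU) in host 12; 3 vCPU remain.
Put vm16 (10 vCPU) in host 3; 1 vCPU remain.
Put vm17 (18 vCPU) in host 5; 10 vCPU remain.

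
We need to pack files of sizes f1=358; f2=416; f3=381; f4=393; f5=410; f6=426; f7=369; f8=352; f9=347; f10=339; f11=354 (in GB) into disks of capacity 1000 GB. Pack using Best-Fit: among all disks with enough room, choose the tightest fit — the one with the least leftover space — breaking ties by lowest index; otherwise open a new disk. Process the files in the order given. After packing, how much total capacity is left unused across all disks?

disk 1: place f1 (358 GB), 642 GB left
disk 1: place f2 (416 GB), 226 GB left
disk 2: place f3 (381 GB), 619 GB left
disk 2: place f4 (393 GB), 226 GB left
disk 3: place f5 (410 GB), 590 GB left
disk 3: place f6 (426 GB), 164 GB left
disk 4: place f7 (369 GB), 631 GB left
disk 4: place f8 (352 GB), 279 GB left
disk 5: place f9 (347 GB), 653 GB left
disk 5: place f10 (339 GB), 314 GB left
disk 6: place f11 (354 GB), 646 GB left
6 disks × 1000 GB = 6000 GB; used 4145 GB; unused 1855 GB.

1855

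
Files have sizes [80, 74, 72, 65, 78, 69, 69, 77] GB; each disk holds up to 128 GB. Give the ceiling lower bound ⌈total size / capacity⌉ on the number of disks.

Total size = 80 + 74 + 72 + 65 + 78 + 69 + 69 + 77 = 584 GB.
⌈584 / 128⌉ = 5.

5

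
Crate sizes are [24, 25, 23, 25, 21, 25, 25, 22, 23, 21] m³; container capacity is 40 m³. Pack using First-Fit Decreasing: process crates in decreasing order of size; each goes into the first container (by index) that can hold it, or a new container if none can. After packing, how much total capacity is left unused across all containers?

166

Sorted descending: 25, 25, 25, 25, 24, 23, 23, 22, 21, 21.
Put 25 m³ in container 1; 15 m³ remain.
Put 25 m³ in container 2; 15 m³ remain.
Put 25 m³ in container 3; 15 m³ remain.
Put 25 m³ in container 4; 15 m³ remain.
Put 24 m³ in container 5; 16 m³ remain.
Put 23 m³ in container 6; 17 m³ remain.
Put 23 m³ in container 7; 17 m³ remain.
Put 22 m³ in container 8; 18 m³ remain.
Put 21 m³ in container 9; 19 m³ remain.
Put 21 m³ in container 10; 19 m³ remain.
10 containers × 40 m³ = 400 m³; used 234 m³; unused 166 m³.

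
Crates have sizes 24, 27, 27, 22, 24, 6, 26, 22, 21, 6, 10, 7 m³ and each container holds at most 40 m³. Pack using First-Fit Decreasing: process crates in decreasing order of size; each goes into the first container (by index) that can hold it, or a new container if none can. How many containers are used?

Sorted descending: 27, 27, 26, 24, 24, 22, 22, 21, 10, 7, 6, 6.
27 m³ → container 1 (remaining 13 m³)
27 m³ → container 2 (remaining 13 m³)
26 m³ → container 3 (remaining 14 m³)
24 m³ → container 4 (remaining 16 m³)
24 m³ → container 5 (remaining 16 m³)
22 m³ → container 6 (remaining 18 m³)
22 m³ → container 7 (remaining 18 m³)
21 m³ → container 8 (remaining 19 m³)
10 m³ → container 1 (remaining 3 m³)
7 m³ → container 2 (remaining 6 m³)
6 m³ → container 2 (remaining 0 m³)
6 m³ → container 3 (remaining 8 m³)
Final containers: [27,10] [27,7,6] [26,6] [24] [24] [22] [22] [21].

8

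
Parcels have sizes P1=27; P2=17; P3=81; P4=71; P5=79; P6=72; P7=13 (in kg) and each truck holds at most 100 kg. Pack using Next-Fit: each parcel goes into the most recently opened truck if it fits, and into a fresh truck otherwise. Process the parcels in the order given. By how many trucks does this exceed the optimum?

1

Next-Fit: [27,17] [81] [71] [79] [72,13] → 5 trucks.
Total size 360 kg; any packing needs at least ⌈360/100⌉ = 4 trucks.
An optimal packing achieves that bound: [81,17] [79,13] [72,27] [71] → 4 trucks.
Excess: 5 − 4 = 1.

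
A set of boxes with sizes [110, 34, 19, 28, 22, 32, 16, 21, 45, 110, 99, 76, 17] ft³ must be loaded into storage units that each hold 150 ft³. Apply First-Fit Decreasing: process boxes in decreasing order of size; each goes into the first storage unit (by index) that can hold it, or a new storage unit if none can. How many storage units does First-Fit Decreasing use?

Sorted descending: 110, 110, 99, 76, 45, 34, 32, 28, 22, 21, 19, 17, 16.
110 ft³ → storage unit 1 (remaining 40 ft³)
110 ft³ → storage unit 2 (remaining 40 ft³)
99 ft³ → storage unit 3 (remaining 51 ft³)
76 ft³ → storage unit 4 (remaining 74 ft³)
45 ft³ → storage unit 3 (remaining 6 ft³)
34 ft³ → storage unit 1 (remaining 6 ft³)
32 ft³ → storage unit 2 (remaining 8 ft³)
28 ft³ → storage unit 4 (remaining 46 ft³)
22 ft³ → storage unit 4 (remaining 24 ft³)
21 ft³ → storage unit 4 (remaining 3 ft³)
19 ft³ → storage unit 5 (remaining 131 ft³)
17 ft³ → storage unit 5 (remaining 114 ft³)
16 ft³ → storage unit 5 (remaining 98 ft³)

5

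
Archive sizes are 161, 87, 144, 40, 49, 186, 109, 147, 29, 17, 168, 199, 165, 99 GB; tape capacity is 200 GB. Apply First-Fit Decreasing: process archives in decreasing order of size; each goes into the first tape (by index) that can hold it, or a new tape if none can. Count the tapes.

Sorted descending: 199, 186, 168, 165, 161, 147, 144, 109, 99, 87, 49, 40, 29, 17.
Put 199 GB in tape 1; 1 GB remain.
Put 186 GB in tape 2; 14 GB remain.
Put 168 GB in tape 3; 32 GB remain.
Put 165 GB in tape 4; 35 GB remain.
Put 161 GB in tape 5; 39 GB remain.
Put 147 GB in tape 6; 53 GB remain.
Put 144 GB in tape 7; 56 GB remain.
Put 109 GB in tape 8; 91 GB remain.
Put 99 GB in tape 9; 101 GB remain.
Put 87 GB in tape 8; 4 GB remain.
Put 49 GB in tape 6; 4 GB remain.
Put 40 GB in tape 7; 16 GB remain.
Put 29 GB in tape 3; 3 GB remain.
Put 17 GB in tape 4; 18 GB remain.

9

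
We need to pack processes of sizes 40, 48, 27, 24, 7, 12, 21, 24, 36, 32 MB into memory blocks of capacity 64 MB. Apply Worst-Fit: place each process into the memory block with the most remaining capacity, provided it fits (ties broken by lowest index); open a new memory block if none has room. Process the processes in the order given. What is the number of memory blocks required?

memory block 1: place 40 MB, 24 MB left
memory block 2: place 48 MB, 16 MB left
memory block 3: place 27 MB, 37 MB left
memory block 3: place 24 MB, 13 MB left
memory block 1: place 7 MB, 17 MB left
memory block 1: place 12 MB, 5 MB left
memory block 4: place 21 MB, 43 MB left
memory block 4: place 24 MB, 19 MB left
memory block 5: place 36 MB, 28 MB left
memory block 6: place 32 MB, 32 MB left
Final memory blocks: [40,7,12] [48] [27,24] [21,24] [36] [32].

6 memory blocks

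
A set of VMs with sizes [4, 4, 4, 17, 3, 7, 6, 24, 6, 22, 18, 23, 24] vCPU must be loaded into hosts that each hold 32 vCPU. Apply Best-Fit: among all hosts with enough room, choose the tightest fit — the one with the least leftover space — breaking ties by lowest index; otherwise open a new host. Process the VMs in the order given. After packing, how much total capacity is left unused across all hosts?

30

Put 4 vCPU in host 1; 28 vCPU remain.
Put 4 vCPU in host 1; 24 vCPU remain.
Put 4 vCPU in host 1; 20 vCPU remain.
Put 17 vCPU in host 1; 3 vCPU remain.
Put 3 vCPU in host 1; 0 vCPU remain.
Put 7 vCPU in host 2; 25 vCPU remain.
Put 6 vCPU in host 2; 19 vCPU remain.
Put 24 vCPU in host 3; 8 vCPU remain.
Put 6 vCPU in host 3; 2 vCPU remain.
Put 22 vCPU in host 4; 10 vCPU remain.
Put 18 vCPU in host 2; 1 vCPU remain.
Put 23 vCPU in host 5; 9 vCPU remain.
Put 24 vCPU in host 6; 8 vCPU remain.
6 hosts × 32 vCPU = 192 vCPU; used 162 vCPU; unused 30 vCPU.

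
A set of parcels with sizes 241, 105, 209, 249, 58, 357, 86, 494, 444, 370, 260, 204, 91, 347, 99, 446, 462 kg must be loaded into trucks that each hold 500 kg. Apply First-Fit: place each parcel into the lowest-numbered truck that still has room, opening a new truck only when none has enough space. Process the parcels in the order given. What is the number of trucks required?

10

Put 241 kg in truck 1; 259 kg remain.
Put 105 kg in truck 1; 154 kg remain.
Put 209 kg in truck 2; 291 kg remain.
Put 249 kg in truck 2; 42 kg remain.
Put 58 kg in truck 1; 96 kg remain.
Put 357 kg in truck 3; 143 kg remain.
Put 86 kg in truck 1; 10 kg remain.
Put 494 kg in truck 4; 6 kg remain.
Put 444 kg in truck 5; 56 kg remain.
Put 370 kg in truck 6; 130 kg remain.
Put 260 kg in truck 7; 240 kg remain.
Put 204 kg in truck 7; 36 kg remain.
Put 91 kg in truck 3; 52 kg remain.
Put 347 kg in truck 8; 153 kg remain.
Put 99 kg in truck 6; 31 kg remain.
Put 446 kg in truck 9; 54 kg remain.
Put 462 kg in truck 10; 38 kg remain.
Final trucks: [241,105,58,86] [209,249] [357,91] [494] [444] [370,99] [260,204] [347] [446] [462].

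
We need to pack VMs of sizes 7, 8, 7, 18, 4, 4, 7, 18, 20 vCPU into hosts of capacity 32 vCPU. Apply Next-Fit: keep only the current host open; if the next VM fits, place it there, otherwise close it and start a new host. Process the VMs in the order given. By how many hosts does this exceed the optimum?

Next-Fit: [7,8,7] [18,4,4] [7,18] [20] → 4 hosts.
Total size 93 vCPU; any packing needs at least ⌈93/32⌉ = 3 hosts.
An optimal packing achieves that bound: [20,8,4] [18,7,7] [18,7,4] → 3 hosts.
Excess: 4 − 3 = 1.

1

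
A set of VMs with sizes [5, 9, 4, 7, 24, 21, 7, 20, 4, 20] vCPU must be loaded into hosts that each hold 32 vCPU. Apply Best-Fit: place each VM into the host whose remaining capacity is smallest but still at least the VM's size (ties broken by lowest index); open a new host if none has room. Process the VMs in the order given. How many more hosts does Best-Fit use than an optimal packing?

Best-Fit: [5,9,4,7,7] [24,4] [21] [20] [20] → 5 hosts.
Total size 121 vCPU; any packing needs at least ⌈121/32⌉ = 4 hosts.
An optimal packing achieves that bound: [24,7] [21,9] [20,7,5] [20,4,4] → 4 hosts.
Excess: 5 − 4 = 1.

1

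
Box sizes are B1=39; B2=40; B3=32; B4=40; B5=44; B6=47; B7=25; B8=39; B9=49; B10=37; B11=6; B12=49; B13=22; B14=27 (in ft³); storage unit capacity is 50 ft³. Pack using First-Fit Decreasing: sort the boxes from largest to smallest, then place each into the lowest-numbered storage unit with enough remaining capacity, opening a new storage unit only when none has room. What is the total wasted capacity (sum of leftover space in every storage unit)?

Sorted descending: 49, 49, 47, 44, 40, 40, 39, 39, 37, 32, 27, 25, 22, 6.
49 ft³ → storage unit 1 (remaining 1 ft³)
49 ft³ → storage unit 2 (remaining 1 ft³)
47 ft³ → storage unit 3 (remaining 3 ft³)
44 ft³ → storage unit 4 (remaining 6 ft³)
40 ft³ → storage unit 5 (remaining 10 ft³)
40 ft³ → storage unit 6 (remaining 10 ft³)
39 ft³ → storage unit 7 (remaining 11 ft³)
39 ft³ → storage unit 8 (remaining 11 ft³)
37 ft³ → storage unit 9 (remaining 13 ft³)
32 ft³ → storage unit 10 (remaining 18 ft³)
27 ft³ → storage unit 11 (remaining 23 ft³)
25 ft³ → storage unit 12 (remaining 25 ft³)
22 ft³ → storage unit 11 (remaining 1 ft³)
6 ft³ → storage unit 4 (remaining 0 ft³)
12 storage units × 50 ft³ = 600 ft³; used 496 ft³; unused 104 ft³.

104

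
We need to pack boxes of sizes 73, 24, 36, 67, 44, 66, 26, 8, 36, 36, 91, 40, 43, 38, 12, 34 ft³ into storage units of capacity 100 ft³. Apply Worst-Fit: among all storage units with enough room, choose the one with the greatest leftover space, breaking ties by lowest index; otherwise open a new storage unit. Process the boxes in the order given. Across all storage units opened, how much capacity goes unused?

Put 73 ft³ in storage unit 1; 27 ft³ remain.
Put 24 ft³ in storage unit 1; 3 ft³ remain.
Put 36 ft³ in storage unit 2; 64 ft³ remain.
Put 67 ft³ in storage unit 3; 33 ft³ remain.
Put 44 ft³ in storage unit 2; 20 ft³ remain.
Put 66 ft³ in storage unit 4; 34 ft³ remain.
Put 26 ft³ in storage unit 4; 8 ft³ remain.
Put 8 ft³ in storage unit 3; 25 ft³ remain.
Put 36 ft³ in storage unit 5; 64 ft³ remain.
Put 36 ft³ in storage unit 5; 28 ft³ remain.
Put 91 ft³ in storage unit 6; 9 ft³ remain.
Put 40 ft³ in storage unit 7; 60 ft³ remain.
Put 43 ft³ in storage unit 7; 17 ft³ remain.
Put 38 ft³ in storage unit 8; 62 ft³ remain.
Put 12 ft³ in storage unit 8; 50 ft³ remain.
Put 34 ft³ in storage unit 8; 16 ft³ remain.
8 storage units × 100 ft³ = 800 ft³; used 674 ft³; unused 126 ft³.

126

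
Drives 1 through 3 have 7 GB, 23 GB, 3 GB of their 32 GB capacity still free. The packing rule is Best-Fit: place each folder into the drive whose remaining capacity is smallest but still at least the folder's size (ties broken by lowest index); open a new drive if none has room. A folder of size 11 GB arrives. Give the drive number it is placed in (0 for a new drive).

2

Drives with room: drive 2 (23 GB).
Tightest fit is drive 2 with 23 GB free.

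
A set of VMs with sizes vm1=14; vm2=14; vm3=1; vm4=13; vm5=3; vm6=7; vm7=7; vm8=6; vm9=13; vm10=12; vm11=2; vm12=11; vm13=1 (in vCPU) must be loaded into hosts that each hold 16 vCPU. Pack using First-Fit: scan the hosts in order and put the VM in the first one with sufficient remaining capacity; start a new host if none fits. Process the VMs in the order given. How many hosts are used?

8 hosts

Put vm1 (14 vCPU) in host 1; 2 vCPU remain.
Put vm2 (14 vCPU) in host 2; 2 vCPU remain.
Put vm3 (1 vCPU) in host 1; 1 vCPU remain.
Put vm4 (13 vCPU) in host 3; 3 vCPU remain.
Put vm5 (3 vCPU) in host 3; 0 vCPU remain.
Put vm6 (7 vCPU) in host 4; 9 vCPU remain.
Put vm7 (7 vCPU) in host 4; 2 vCPU remain.
Put vm8 (6 vCPU) in host 5; 10 vCPU remain.
Put vm9 (13 vCPU) in host 6; 3 vCPU remain.
Put vm10 (12 vCPU) in host 7; 4 vCPU remain.
Put vm11 (2 vCPU) in host 2; 0 vCPU remain.
Put vm12 (11 vCPU) in host 8; 5 vCPU remain.
Put vm13 (1 vCPU) in host 1; 0 vCPU remain.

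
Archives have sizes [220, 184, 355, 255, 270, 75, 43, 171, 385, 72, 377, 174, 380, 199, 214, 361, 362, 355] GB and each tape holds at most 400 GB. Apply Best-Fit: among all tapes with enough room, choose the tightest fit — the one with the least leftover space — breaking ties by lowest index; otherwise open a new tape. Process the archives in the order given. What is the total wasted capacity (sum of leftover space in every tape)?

Put 220 GB in tape 1; 180 GB remain.
Put 184 GB in tape 2; 216 GB remain.
Put 355 GB in tape 3; 45 GB remain.
Put 255 GB in tape 4; 145 GB remain.
Put 270 GB in tape 5; 130 GB remain.
Put 75 GB in tape 5; 55 GB remain.
Put 43 GB in tape 3; 2 GB remain.
Put 171 GB in tape 1; 9 GB remain.
Put 385 GB in tape 6; 15 GB remain.
Put 72 GB in tape 4; 73 GB remain.
Put 377 GB in tape 7; 23 GB remain.
Put 174 GB in tape 2; 42 GB remain.
Put 380 GB in tape 8; 20 GB remain.
Put 199 GB in tape 9; 201 GB remain.
Put 214 GB in tape 10; 186 GB remain.
Put 361 GB in tape 11; 39 GB remain.
Put 362 GB in tape 12; 38 GB remain.
Put 355 GB in tape 13; 45 GB remain.
13 tapes × 400 GB = 5200 GB; used 4452 GB; unused 748 GB.

748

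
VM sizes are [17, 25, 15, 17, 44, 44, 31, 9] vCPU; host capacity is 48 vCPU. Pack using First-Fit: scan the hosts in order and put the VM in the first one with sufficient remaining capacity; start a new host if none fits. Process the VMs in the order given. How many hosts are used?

Put 17 vCPU in host 1; 31 vCPU remain.
Put 25 vCPU in host 1; 6 vCPU remain.
Put 15 vCPU in host 2; 33 vCPU remain.
Put 17 vCPU in host 2; 16 vCPU remain.
Put 44 vCPU in host 3; 4 vCPU remain.
Put 44 vCPU in host 4; 4 vCPU remain.
Put 31 vCPU in host 5; 17 vCPU remain.
Put 9 vCPU in host 2; 7 vCPU remain.
Final hosts: [17,25] [15,17,9] [44] [44] [31].

5 hosts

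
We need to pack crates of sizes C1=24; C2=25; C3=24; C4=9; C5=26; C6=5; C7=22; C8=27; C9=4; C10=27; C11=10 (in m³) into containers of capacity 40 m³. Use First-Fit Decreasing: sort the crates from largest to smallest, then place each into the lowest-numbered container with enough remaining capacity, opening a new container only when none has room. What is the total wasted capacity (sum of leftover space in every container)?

77

Sorted descending: 27, 27, 26, 25, 24, 24, 22, 10, 9, 5, 4.
Put 27 m³ in container 1; 13 m³ remain.
Put 27 m³ in container 2; 13 m³ remain.
Put 26 m³ in container 3; 14 m³ remain.
Put 25 m³ in container 4; 15 m³ remain.
Put 24 m³ in container 5; 16 m³ remain.
Put 24 m³ in container 6; 16 m³ remain.
Put 22 m³ in container 7; 18 m³ remain.
Put 10 m³ in container 1; 3 m³ remain.
Put 9 m³ in container 2; 4 m³ remain.
Put 5 m³ in container 3; 9 m³ remain.
Put 4 m³ in container 2; 0 m³ remain.
7 containers × 40 m³ = 280 m³; used 203 m³; unused 77 m³.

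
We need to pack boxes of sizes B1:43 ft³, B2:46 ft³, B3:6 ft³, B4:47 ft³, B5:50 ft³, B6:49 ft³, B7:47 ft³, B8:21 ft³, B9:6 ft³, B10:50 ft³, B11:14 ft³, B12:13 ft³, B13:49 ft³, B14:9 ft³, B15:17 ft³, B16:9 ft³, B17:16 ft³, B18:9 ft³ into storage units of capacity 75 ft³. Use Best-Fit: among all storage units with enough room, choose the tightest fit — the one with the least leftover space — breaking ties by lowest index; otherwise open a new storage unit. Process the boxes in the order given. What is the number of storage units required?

B1 (43 ft³) → storage unit 1 (remaining 32 ft³)
B2 (46 ft³) → storage unit 2 (remaining 29 ft³)
B3 (6 ft³) → storage unit 2 (remaining 23 ft³)
B4 (47 ft³) → storage unit 3 (remaining 28 ft³)
B5 (50 ft³) → storage unit 4 (remaining 25 ft³)
B6 (49 ft³) → storage unit 5 (remaining 26 ft³)
B7 (47 ft³) → storage unit 6 (remaining 28 ft³)
B8 (21 ft³) → storage unit 2 (remaining 2 ft³)
B9 (6 ft³) → storage unit 4 (remaining 19 ft³)
B10 (50 ft³) → storage unit 7 (remaining 25 ft³)
B11 (14 ft³) → storage unit 4 (remaining 5 ft³)
B12 (13 ft³) → storage unit 7 (remaining 12 ft³)
B13 (49 ft³) → storage unit 8 (remaining 26 ft³)
B14 (9 ft³) → storage unit 7 (remaining 3 ft³)
B15 (17 ft³) → storage unit 5 (remaining 9 ft³)
B16 (9 ft³) → storage unit 5 (remaining 0 ft³)
B17 (16 ft³) → storage unit 8 (remaining 10 ft³)
B18 (9 ft³) → storage unit 8 (remaining 1 ft³)
Final storage units: [43] [46,6,21] [47] [50,6,14] [49,17,9] [47] [50,13,9] [49,16,9].

8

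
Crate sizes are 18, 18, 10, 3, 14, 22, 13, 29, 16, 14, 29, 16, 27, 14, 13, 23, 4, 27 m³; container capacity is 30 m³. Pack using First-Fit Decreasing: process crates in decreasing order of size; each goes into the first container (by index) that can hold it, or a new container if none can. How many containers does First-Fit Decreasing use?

Sorted descending: 29, 29, 27, 27, 23, 22, 18, 18, 16, 16, 14, 14, 14, 13, 13, 10, 4, 3.
29 m³ → container 1 (remaining 1 m³)
29 m³ → container 2 (remaining 1 m³)
27 m³ → container 3 (remaining 3 m³)
27 m³ → container 4 (remaining 3 m³)
23 m³ → container 5 (remaining 7 m³)
22 m³ → container 6 (remaining 8 m³)
18 m³ → container 7 (remaining 12 m³)
18 m³ → container 8 (remaining 12 m³)
16 m³ → container 9 (remaining 14 m³)
16 m³ → container 10 (remaining 14 m³)
14 m³ → container 9 (remaining 0 m³)
14 m³ → container 10 (remaining 0 m³)
14 m³ → container 11 (remaining 16 m³)
13 m³ → container 11 (remaining 3 m³)
13 m³ → container 12 (remaining 17 m³)
10 m³ → container 7 (remaining 2 m³)
4 m³ → container 5 (remaining 3 m³)
3 m³ → container 3 (remaining 0 m³)
Final containers: [29] [29] [27,3] [27] [23,4] [22] [18,10] [18] [16,14] [16,14] [14,13] [13].

12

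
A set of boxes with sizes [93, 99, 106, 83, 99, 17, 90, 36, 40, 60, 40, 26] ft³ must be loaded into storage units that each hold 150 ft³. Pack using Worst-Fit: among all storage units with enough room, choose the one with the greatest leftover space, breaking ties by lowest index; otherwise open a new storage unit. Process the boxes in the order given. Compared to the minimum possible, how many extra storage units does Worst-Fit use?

1

Worst-Fit: [93,40] [99,26] [106] [83,17] [99] [90,36] [60,40] → 7 storage units.
Total size 789 ft³; any packing needs at least ⌈789/150⌉ = 6 storage units.
An optimal packing achieves that bound: [106,40] [99,40] [99,36] [93,26,17] [90,60] [83] → 6 storage units.
Excess: 7 − 6 = 1.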